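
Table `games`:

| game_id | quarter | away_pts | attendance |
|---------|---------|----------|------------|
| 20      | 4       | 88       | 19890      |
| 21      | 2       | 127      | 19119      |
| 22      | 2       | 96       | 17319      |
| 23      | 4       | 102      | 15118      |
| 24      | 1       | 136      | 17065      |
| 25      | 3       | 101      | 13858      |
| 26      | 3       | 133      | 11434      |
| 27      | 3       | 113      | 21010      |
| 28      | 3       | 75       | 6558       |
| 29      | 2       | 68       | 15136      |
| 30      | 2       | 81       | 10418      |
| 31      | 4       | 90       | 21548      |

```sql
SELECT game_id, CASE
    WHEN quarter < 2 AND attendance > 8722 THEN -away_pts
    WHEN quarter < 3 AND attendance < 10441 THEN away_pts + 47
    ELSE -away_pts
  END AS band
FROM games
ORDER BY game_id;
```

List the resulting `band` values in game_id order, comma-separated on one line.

game_id=20: ELSE → -88
game_id=21: ELSE → -127
game_id=22: ELSE → -96
game_id=23: ELSE → -102
game_id=24: quarter < 2 AND attendance > 8722 → -136
game_id=25: ELSE → -101
game_id=26: ELSE → -133
game_id=27: ELSE → -113
game_id=28: ELSE → -75
game_id=29: ELSE → -68
game_id=30: quarter < 3 AND attendance < 10441 → 128
game_id=31: ELSE → -90

-88, -127, -96, -102, -136, -101, -133, -113, -75, -68, 128, -90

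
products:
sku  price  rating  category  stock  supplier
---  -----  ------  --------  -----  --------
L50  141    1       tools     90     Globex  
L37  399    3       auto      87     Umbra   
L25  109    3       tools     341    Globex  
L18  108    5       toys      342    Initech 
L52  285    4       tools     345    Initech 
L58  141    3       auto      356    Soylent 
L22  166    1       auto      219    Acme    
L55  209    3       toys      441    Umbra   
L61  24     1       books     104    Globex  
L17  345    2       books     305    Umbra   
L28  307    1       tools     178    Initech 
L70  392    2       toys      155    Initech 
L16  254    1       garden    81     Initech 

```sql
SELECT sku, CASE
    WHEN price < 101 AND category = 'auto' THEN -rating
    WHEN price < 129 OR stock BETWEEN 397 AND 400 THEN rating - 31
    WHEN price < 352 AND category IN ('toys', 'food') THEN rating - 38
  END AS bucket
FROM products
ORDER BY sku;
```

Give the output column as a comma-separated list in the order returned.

sku=L16: (no match → NULL) → NULL
sku=L17: (no match → NULL) → NULL
sku=L18: price < 129 OR stock BETWEEN 397 AND 400 → -26
sku=L22: (no match → NULL) → NULL
sku=L25: price < 129 OR stock BETWEEN 397 AND 400 → -28
sku=L28: (no match → NULL) → NULL
sku=L37: (no match → NULL) → NULL
sku=L50: (no match → NULL) → NULL
sku=L52: (no match → NULL) → NULL
sku=L55: price < 352 AND category IN ('toys', 'food') → -35
sku=L58: (no match → NULL) → NULL
sku=L61: price < 129 OR stock BETWEEN 397 AND 400 → -30
sku=L70: (no match → NULL) → NULL

NULL, NULL, -26, NULL, -28, NULL, NULL, NULL, NULL, -35, NULL, -30, NULL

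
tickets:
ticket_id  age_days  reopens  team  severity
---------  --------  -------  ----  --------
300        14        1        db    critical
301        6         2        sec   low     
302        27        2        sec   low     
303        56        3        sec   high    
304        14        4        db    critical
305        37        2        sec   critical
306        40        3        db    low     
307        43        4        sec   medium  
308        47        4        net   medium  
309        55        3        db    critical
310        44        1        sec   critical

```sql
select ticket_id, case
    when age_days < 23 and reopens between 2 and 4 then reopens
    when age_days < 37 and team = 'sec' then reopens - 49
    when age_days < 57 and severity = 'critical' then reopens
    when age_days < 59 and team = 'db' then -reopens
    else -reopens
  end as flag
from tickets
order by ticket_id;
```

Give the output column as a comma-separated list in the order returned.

ticket_id=300: age_days < 57 and severity = 'critical' → 1
ticket_id=301: age_days < 23 and reopens between 2 and 4 → 2
ticket_id=302: age_days < 37 and team = 'sec' → -47
ticket_id=303: ELSE → -3
ticket_id=304: age_days < 23 and reopens between 2 and 4 → 4
ticket_id=305: age_days < 57 and severity = 'critical' → 2
ticket_id=306: age_days < 59 and team = 'db' → -3
ticket_id=307: ELSE → -4
ticket_id=308: ELSE → -4
ticket_id=309: age_days < 57 and severity = 'critical' → 3
ticket_id=310: age_days < 57 and severity = 'critical' → 1

1, 2, -47, -3, 4, 2, -3, -4, -4, 3, 1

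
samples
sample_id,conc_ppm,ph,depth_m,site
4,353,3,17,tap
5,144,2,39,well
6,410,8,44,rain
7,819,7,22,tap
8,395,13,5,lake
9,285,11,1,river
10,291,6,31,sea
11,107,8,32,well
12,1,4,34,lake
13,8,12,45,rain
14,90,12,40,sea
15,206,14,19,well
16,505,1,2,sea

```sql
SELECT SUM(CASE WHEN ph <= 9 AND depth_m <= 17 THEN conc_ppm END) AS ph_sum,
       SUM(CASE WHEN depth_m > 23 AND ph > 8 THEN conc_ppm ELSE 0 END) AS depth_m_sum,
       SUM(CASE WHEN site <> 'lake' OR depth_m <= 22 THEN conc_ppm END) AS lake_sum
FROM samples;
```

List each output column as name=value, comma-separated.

[ph_sum: ph <= 9 AND depth_m <= 17]
sample_id=4: ✓ → 353
sample_id=5: ✗
sample_id=6: ✗
sample_id=7: ✗
sample_id=8: ✗
sample_id=9: ✗
sample_id=10: ✗
sample_id=11: ✗
sample_id=12: ✗
sample_id=13: ✗
sample_id=14: ✗
sample_id=15: ✗
sample_id=16: ✓ → 505
ph_sum = 353 + 505 = 858
—
[depth_m_sum: depth_m > 23 AND ph > 8]
sample_id=4: ✗
sample_id=5: ✗
sample_id=6: ✗
sample_id=7: ✗
sample_id=8: ✗
sample_id=9: ✗
sample_id=10: ✗
sample_id=11: ✗
sample_id=12: ✗
sample_id=13: ✓ → 8
sample_id=14: ✓ → 90
sample_id=15: ✗
sample_id=16: ✗
depth_m_sum = 8 + 90 = 98
—
[lake_sum: site <> 'lake' OR depth_m <= 22]
sample_id=4: ✓ → 353
sample_id=5: ✓ → 144
sample_id=6: ✓ → 410
sample_id=7: ✓ → 819
sample_id=8: ✓ → 395
sample_id=9: ✓ → 285
sample_id=10: ✓ → 291
sample_id=11: ✓ → 107
sample_id=12: ✗
sample_id=13: ✓ → 8
sample_id=14: ✓ → 90
sample_id=15: ✓ → 206
sample_id=16: ✓ → 505
lake_sum = 353 + 144 + 410 + 819 + 395 + 285 + 291 + 107 + 8 + 90 + 206 + 505 = 3613

ph_sum=858, depth_m_sum=98, lake_sum=3613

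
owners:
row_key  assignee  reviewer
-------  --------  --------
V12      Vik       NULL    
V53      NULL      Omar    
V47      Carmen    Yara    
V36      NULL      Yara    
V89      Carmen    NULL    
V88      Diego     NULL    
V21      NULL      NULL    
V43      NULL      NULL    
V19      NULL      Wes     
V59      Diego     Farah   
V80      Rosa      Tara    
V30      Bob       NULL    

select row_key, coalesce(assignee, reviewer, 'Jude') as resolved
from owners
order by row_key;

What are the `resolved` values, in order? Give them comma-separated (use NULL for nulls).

row_key=V12: assignee=Vik → Vik
row_key=V19: assignee=NULL, reviewer=Wes → Wes
row_key=V21: assignee=NULL, reviewer=NULL, → literal Jude → Jude
row_key=V30: assignee=Bob → Bob
row_key=V36: assignee=NULL, reviewer=Yara → Yara
row_key=V43: assignee=NULL, reviewer=NULL, → literal Jude → Jude
row_key=V47: assignee=Carmen → Carmen
row_key=V53: assignee=NULL, reviewer=Omar → Omar
row_key=V59: assignee=Diego → Diego
row_key=V80: assignee=Rosa → Rosa
row_key=V88: assignee=Diego → Diego
row_key=V89: assignee=Carmen → Carmen

Vik, Wes, Jude, Bob, Yara, Jude, Carmen, Omar, Diego, Rosa, Diego, Carmen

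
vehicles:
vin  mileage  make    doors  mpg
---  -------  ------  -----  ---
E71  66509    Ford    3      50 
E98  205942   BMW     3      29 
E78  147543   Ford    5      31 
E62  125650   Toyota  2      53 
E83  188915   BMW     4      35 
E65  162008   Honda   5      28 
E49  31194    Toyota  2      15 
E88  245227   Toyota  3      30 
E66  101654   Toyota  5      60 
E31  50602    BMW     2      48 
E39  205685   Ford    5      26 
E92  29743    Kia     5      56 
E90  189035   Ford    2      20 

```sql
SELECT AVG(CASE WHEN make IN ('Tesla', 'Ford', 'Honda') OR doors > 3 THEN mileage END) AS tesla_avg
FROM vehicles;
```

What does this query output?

vin=E71: ✓ → 66509
vin=E98: ✗
vin=E78: ✓ → 147543
vin=E62: ✗
vin=E83: ✓ → 188915
vin=E65: ✓ → 162008
vin=E49: ✗
vin=E88: ✗
vin=E66: ✓ → 101654
vin=E31: ✗
vin=E39: ✓ → 205685
vin=E92: ✓ → 29743
vin=E90: ✓ → 189035
tesla_avg = (66509 + 147543 + 188915 + 162008 + 101654 + 205685 + 29743 + 189035) / 8 = 136386.5

136386.5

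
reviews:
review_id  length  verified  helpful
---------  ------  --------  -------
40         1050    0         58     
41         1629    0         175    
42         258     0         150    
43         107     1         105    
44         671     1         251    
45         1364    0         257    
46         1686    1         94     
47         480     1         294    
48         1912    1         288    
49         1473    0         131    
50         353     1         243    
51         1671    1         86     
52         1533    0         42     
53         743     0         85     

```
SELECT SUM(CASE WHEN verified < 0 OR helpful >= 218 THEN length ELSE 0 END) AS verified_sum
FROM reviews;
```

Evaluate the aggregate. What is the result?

review_id=40: ✗
review_id=41: ✗
review_id=42: ✗
review_id=43: ✗
review_id=44: ✓ → 671
review_id=45: ✓ → 1364
review_id=46: ✗
review_id=47: ✓ → 480
review_id=48: ✓ → 1912
review_id=49: ✗
review_id=50: ✓ → 353
review_id=51: ✗
review_id=52: ✗
review_id=53: ✗
verified_sum = 671 + 1364 + 480 + 1912 + 353 = 4780

4780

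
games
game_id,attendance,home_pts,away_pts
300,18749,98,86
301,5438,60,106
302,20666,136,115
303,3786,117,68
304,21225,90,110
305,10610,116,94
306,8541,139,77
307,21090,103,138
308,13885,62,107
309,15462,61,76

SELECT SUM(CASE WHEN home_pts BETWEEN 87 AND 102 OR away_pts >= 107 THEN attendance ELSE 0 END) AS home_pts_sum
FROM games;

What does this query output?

game_id=300: ✓ → 18749
game_id=301: ✗
game_id=302: ✓ → 20666
game_id=303: ✗
game_id=304: ✓ → 21225
game_id=305: ✗
game_id=306: ✗
game_id=307: ✓ → 21090
game_id=308: ✓ → 13885
game_id=309: ✗
home_pts_sum = 18749 + 20666 + 21225 + 21090 + 13885 = 95615

95615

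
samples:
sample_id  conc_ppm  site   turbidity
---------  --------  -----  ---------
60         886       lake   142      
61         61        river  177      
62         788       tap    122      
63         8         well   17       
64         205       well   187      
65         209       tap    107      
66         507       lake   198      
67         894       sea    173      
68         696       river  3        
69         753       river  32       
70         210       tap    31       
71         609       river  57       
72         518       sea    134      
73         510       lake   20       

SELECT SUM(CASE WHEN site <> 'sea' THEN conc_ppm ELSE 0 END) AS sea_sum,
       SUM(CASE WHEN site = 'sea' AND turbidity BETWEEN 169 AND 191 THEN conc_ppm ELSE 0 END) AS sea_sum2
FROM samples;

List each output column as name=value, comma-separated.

[sea_sum: site <> 'sea']
sample_id=60: ✓ → 886
sample_id=61: ✓ → 61
sample_id=62: ✓ → 788
sample_id=63: ✓ → 8
sample_id=64: ✓ → 205
sample_id=65: ✓ → 209
sample_id=66: ✓ → 507
sample_id=67: ✗
sample_id=68: ✓ → 696
sample_id=69: ✓ → 753
sample_id=70: ✓ → 210
sample_id=71: ✓ → 609
sample_id=72: ✗
sample_id=73: ✓ → 510
sea_sum = 886 + 61 + 788 + 8 + 205 + 209 + 507 + 696 + 753 + 210 + 609 + 510 = 5442
—
[sea_sum2: site = 'sea' AND turbidity BETWEEN 169 AND 191]
sample_id=60: ✗
sample_id=61: ✗
sample_id=62: ✗
sample_id=63: ✗
sample_id=64: ✗
sample_id=65: ✗
sample_id=66: ✗
sample_id=67: ✓ → 894
sample_id=68: ✗
sample_id=69: ✗
sample_id=70: ✗
sample_id=71: ✗
sample_id=72: ✗
sample_id=73: ✗
sea_sum2 = 894

sea_sum=5442, sea_sum2=894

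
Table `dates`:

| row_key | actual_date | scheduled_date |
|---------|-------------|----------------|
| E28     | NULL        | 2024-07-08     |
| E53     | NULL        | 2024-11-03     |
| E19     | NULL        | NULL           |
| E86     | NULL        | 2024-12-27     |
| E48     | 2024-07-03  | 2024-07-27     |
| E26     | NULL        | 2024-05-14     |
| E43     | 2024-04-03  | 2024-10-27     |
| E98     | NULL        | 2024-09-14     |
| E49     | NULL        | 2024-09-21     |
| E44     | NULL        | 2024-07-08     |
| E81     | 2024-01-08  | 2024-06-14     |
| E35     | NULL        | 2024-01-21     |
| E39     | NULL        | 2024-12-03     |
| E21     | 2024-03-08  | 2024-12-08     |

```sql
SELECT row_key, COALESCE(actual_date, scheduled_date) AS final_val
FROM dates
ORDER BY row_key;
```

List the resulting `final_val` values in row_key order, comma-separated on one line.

row_key=E19: actual_date=NULL, scheduled_date=NULL (all NULL) → NULL
row_key=E21: actual_date=2024-03-08 → 2024-03-08
row_key=E26: actual_date=NULL, scheduled_date=2024-05-14 → 2024-05-14
row_key=E28: actual_date=NULL, scheduled_date=2024-07-08 → 2024-07-08
row_key=E35: actual_date=NULL, scheduled_date=2024-01-21 → 2024-01-21
row_key=E39: actual_date=NULL, scheduled_date=2024-12-03 → 2024-12-03
row_key=E43: actual_date=2024-04-03 → 2024-04-03
row_key=E44: actual_date=NULL, scheduled_date=2024-07-08 → 2024-07-08
row_key=E48: actual_date=2024-07-03 → 2024-07-03
row_key=E49: actual_date=NULL, scheduled_date=2024-09-21 → 2024-09-21
row_key=E53: actual_date=NULL, scheduled_date=2024-11-03 → 2024-11-03
row_key=E81: actual_date=2024-01-08 → 2024-01-08
row_key=E86: actual_date=NULL, scheduled_date=2024-12-27 → 2024-12-27
row_key=E98: actual_date=NULL, scheduled_date=2024-09-14 → 2024-09-14

NULL, 2024-03-08, 2024-05-14, 2024-07-08, 2024-01-21, 2024-12-03, 2024-04-03, 2024-07-08, 2024-07-03, 2024-09-21, 2024-11-03, 2024-01-08, 2024-12-27, 2024-09-14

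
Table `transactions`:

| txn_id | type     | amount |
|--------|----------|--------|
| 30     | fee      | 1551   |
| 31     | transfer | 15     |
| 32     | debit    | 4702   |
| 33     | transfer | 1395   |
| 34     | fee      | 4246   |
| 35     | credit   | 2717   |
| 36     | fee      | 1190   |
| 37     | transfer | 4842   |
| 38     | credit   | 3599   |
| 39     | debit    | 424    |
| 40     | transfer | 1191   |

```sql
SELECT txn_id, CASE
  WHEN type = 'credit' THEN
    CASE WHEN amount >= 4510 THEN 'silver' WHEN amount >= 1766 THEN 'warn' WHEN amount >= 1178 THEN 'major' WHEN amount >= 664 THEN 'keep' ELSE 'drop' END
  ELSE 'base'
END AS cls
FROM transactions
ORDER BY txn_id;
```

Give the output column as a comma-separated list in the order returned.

txn_id=30: type='fee' → outer ELSE → base
txn_id=31: type='transfer' → outer ELSE → base
txn_id=32: type='debit' → outer ELSE → base
txn_id=33: type='transfer' → outer ELSE → base
txn_id=34: type='fee' → outer ELSE → base
txn_id=35: type='credit' → inner[amount >= 1766] → warn
txn_id=36: type='fee' → outer ELSE → base
txn_id=37: type='transfer' → outer ELSE → base
txn_id=38: type='credit' → inner[amount >= 1766] → warn
txn_id=39: type='debit' → outer ELSE → base
txn_id=40: type='transfer' → outer ELSE → base

base, base, base, base, base, warn, base, base, warn, base, base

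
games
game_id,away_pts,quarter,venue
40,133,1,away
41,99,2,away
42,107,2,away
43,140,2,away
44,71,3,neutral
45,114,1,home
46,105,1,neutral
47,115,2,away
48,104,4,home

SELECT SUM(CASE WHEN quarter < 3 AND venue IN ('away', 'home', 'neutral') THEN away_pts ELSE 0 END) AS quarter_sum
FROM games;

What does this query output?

813

game_id=40: ✓ → 133
game_id=41: ✓ → 99
game_id=42: ✓ → 107
game_id=43: ✓ → 140
game_id=44: ✗
game_id=45: ✓ → 114
game_id=46: ✓ → 105
game_id=47: ✓ → 115
game_id=48: ✗
quarter_sum = 133 + 99 + 107 + 140 + 114 + 105 + 115 = 813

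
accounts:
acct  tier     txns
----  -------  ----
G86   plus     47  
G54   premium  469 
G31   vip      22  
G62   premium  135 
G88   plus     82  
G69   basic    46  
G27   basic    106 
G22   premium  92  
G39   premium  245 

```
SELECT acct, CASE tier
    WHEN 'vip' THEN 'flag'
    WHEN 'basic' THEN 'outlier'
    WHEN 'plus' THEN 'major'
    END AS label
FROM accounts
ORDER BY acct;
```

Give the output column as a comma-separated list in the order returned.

NULL, outlier, flag, NULL, NULL, NULL, outlier, major, major

acct=G22: (no match → NULL) → NULL
acct=G27: tier='basic' → outlier
acct=G31: tier='vip' → flag
acct=G39: (no match → NULL) → NULL
acct=G54: (no match → NULL) → NULL
acct=G62: (no match → NULL) → NULL
acct=G69: tier='basic' → outlier
acct=G86: tier='plus' → major
acct=G88: tier='plus' → major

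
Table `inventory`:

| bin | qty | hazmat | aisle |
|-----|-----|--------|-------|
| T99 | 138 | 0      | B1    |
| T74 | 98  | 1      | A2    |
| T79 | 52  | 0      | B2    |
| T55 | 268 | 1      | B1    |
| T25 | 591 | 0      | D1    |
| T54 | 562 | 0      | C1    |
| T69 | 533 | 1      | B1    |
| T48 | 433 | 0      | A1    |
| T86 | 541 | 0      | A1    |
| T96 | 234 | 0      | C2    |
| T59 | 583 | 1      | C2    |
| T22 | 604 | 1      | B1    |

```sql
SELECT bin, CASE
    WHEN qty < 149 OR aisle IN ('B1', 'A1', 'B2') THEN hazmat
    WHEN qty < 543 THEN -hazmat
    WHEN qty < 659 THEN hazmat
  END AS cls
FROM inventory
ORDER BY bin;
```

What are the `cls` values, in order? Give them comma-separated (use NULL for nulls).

bin=T22: qty < 149 OR aisle IN ('B1', 'A1', 'B2') → 1
bin=T25: qty < 659 → 0
bin=T48: qty < 149 OR aisle IN ('B1', 'A1', 'B2') → 0
bin=T54: qty < 659 → 0
bin=T55: qty < 149 OR aisle IN ('B1', 'A1', 'B2') → 1
bin=T59: qty < 659 → 1
bin=T69: qty < 149 OR aisle IN ('B1', 'A1', 'B2') → 1
bin=T74: qty < 149 OR aisle IN ('B1', 'A1', 'B2') → 1
bin=T79: qty < 149 OR aisle IN ('B1', 'A1', 'B2') → 0
bin=T86: qty < 149 OR aisle IN ('B1', 'A1', 'B2') → 0
bin=T96: qty < 543 → 0
bin=T99: qty < 149 OR aisle IN ('B1', 'A1', 'B2') → 0

1, 0, 0, 0, 1, 1, 1, 1, 0, 0, 0, 0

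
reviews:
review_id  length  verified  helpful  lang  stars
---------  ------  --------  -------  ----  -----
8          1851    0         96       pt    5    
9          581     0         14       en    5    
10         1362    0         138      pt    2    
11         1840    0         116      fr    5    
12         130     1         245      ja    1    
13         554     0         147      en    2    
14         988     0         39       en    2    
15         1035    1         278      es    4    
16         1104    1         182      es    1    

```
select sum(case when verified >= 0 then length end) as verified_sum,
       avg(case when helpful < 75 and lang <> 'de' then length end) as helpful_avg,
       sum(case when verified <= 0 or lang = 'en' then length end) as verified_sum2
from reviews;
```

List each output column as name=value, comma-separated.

verified_sum=9445, helpful_avg=784.5, verified_sum2=7176

[verified_sum: verified >= 0]
review_id=8: ✓ → 1851
review_id=9: ✓ → 581
review_id=10: ✓ → 1362
review_id=11: ✓ → 1840
review_id=12: ✓ → 130
review_id=13: ✓ → 554
review_id=14: ✓ → 988
review_id=15: ✓ → 1035
review_id=16: ✓ → 1104
verified_sum = 1851 + 581 + 1362 + 1840 + 130 + 554 + 988 + 1035 + 1104 = 9445
—
[helpful_avg: helpful < 75 and lang <> 'de']
review_id=8: ✗
review_id=9: ✓ → 581
review_id=10: ✗
review_id=11: ✗
review_id=12: ✗
review_id=13: ✗
review_id=14: ✓ → 988
review_id=15: ✗
review_id=16: ✗
helpful_avg = (581 + 988) / 2 = 784.5
—
[verified_sum2: verified <= 0 or lang = 'en']
review_id=8: ✓ → 1851
review_id=9: ✓ → 581
review_id=10: ✓ → 1362
review_id=11: ✓ → 1840
review_id=12: ✗
review_id=13: ✓ → 554
review_id=14: ✓ → 988
review_id=15: ✗
review_id=16: ✗
verified_sum2 = 1851 + 581 + 1362 + 1840 + 554 + 988 = 7176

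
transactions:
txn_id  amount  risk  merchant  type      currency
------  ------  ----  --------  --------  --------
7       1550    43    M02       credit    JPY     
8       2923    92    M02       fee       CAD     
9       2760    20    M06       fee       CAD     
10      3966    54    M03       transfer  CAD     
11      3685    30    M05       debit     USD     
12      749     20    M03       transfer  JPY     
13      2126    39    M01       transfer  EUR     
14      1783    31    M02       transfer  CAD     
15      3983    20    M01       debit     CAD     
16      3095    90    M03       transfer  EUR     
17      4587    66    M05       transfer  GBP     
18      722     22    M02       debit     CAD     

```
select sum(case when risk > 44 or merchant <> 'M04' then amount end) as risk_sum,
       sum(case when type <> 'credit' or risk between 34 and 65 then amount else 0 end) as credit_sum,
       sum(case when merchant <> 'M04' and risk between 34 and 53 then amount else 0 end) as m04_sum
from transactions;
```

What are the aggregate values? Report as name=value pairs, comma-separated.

[risk_sum: risk > 44 or merchant <> 'M04']
txn_id=7: ✓ → 1550
txn_id=8: ✓ → 2923
txn_id=9: ✓ → 2760
txn_id=10: ✓ → 3966
txn_id=11: ✓ → 3685
txn_id=12: ✓ → 749
txn_id=13: ✓ → 2126
txn_id=14: ✓ → 1783
txn_id=15: ✓ → 3983
txn_id=16: ✓ → 3095
txn_id=17: ✓ → 4587
txn_id=18: ✓ → 722
risk_sum = 1550 + 2923 + 2760 + 3966 + 3685 + 749 + 2126 + 1783 + 3983 + 3095 + 4587 + 722 = 31929
—
[credit_sum: type <> 'credit' or risk between 34 and 65]
txn_id=7: ✓ → 1550
txn_id=8: ✓ → 2923
txn_id=9: ✓ → 2760
txn_id=10: ✓ → 3966
txn_id=11: ✓ → 3685
txn_id=12: ✓ → 749
txn_id=13: ✓ → 2126
txn_id=14: ✓ → 1783
txn_id=15: ✓ → 3983
txn_id=16: ✓ → 3095
txn_id=17: ✓ → 4587
txn_id=18: ✓ → 722
credit_sum = 1550 + 2923 + 2760 + 3966 + 3685 + 749 + 2126 + 1783 + 3983 + 3095 + 4587 + 722 = 31929
—
[m04_sum: merchant <> 'M04' and risk between 34 and 53]
txn_id=7: ✓ → 1550
txn_id=8: ✗
txn_id=9: ✗
txn_id=10: ✗
txn_id=11: ✗
txn_id=12: ✗
txn_id=13: ✓ → 2126
txn_id=14: ✗
txn_id=15: ✗
txn_id=16: ✗
txn_id=17: ✗
txn_id=18: ✗
m04_sum = 1550 + 2126 = 3676

risk_sum=31929, credit_sum=31929, m04_sum=3676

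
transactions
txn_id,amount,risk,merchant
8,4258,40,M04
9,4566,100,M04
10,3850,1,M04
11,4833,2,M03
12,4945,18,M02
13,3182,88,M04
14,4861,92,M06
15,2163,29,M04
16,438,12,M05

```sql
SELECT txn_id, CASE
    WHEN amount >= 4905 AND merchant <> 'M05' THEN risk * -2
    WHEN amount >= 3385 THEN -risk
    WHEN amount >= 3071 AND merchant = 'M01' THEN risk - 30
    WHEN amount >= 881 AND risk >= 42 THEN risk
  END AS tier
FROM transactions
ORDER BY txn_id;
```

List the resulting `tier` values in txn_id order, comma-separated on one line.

txn_id=8: amount >= 3385 → -40
txn_id=9: amount >= 3385 → -100
txn_id=10: amount >= 3385 → -1
txn_id=11: amount >= 3385 → -2
txn_id=12: amount >= 4905 AND merchant <> 'M05' → -36
txn_id=13: amount >= 881 AND risk >= 42 → 88
txn_id=14: amount >= 3385 → -92
txn_id=15: (no match → NULL) → NULL
txn_id=16: (no match → NULL) → NULL

-40, -100, -1, -2, -36, 88, -92, NULL, NULL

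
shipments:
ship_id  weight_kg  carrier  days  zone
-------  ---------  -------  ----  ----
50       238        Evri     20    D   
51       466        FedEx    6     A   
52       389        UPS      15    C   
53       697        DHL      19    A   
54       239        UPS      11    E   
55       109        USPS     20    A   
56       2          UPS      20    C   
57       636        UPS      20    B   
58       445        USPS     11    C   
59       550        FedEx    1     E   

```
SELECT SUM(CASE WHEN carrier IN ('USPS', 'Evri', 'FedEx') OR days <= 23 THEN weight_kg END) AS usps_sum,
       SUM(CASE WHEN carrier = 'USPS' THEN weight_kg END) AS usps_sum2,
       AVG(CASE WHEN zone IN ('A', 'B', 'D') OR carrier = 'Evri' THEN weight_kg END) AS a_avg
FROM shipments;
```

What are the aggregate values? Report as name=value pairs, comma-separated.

usps_sum=3771, usps_sum2=554, a_avg=429.2

[usps_sum: carrier IN ('USPS', 'Evri', 'FedEx') OR days <= 23]
ship_id=50: ✓ → 238
ship_id=51: ✓ → 466
ship_id=52: ✓ → 389
ship_id=53: ✓ → 697
ship_id=54: ✓ → 239
ship_id=55: ✓ → 109
ship_id=56: ✓ → 2
ship_id=57: ✓ → 636
ship_id=58: ✓ → 445
ship_id=59: ✓ → 550
usps_sum = 238 + 466 + 389 + 697 + 239 + 109 + 2 + 636 + 445 + 550 = 3771
—
[usps_sum2: carrier = 'USPS']
ship_id=50: ✗
ship_id=51: ✗
ship_id=52: ✗
ship_id=53: ✗
ship_id=54: ✗
ship_id=55: ✓ → 109
ship_id=56: ✗
ship_id=57: ✗
ship_id=58: ✓ → 445
ship_id=59: ✗
usps_sum2 = 109 + 445 = 554
—
[a_avg: zone IN ('A', 'B', 'D') OR carrier = 'Evri']
ship_id=50: ✓ → 238
ship_id=51: ✓ → 466
ship_id=52: ✗
ship_id=53: ✓ → 697
ship_id=54: ✗
ship_id=55: ✓ → 109
ship_id=56: ✗
ship_id=57: ✓ → 636
ship_id=58: ✗
ship_id=59: ✗
a_avg = (238 + 466 + 697 + 109 + 636) / 5 = 429.2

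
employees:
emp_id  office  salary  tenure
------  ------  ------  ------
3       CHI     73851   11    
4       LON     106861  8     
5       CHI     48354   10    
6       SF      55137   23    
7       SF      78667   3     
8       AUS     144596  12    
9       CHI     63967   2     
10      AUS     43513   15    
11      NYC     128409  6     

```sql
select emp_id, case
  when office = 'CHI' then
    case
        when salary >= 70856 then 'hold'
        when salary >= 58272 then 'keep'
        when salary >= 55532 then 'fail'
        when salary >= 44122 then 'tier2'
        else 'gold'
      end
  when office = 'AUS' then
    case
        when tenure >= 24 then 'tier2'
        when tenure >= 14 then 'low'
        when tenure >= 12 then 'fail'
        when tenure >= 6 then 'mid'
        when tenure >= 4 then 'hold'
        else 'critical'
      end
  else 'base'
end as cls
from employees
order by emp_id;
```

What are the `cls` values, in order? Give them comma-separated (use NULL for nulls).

emp_id=3: office='CHI' → inner[salary >= 70856] → hold
emp_id=4: office='LON' → outer ELSE → base
emp_id=5: office='CHI' → inner[salary >= 44122] → tier2
emp_id=6: office='SF' → outer ELSE → base
emp_id=7: office='SF' → outer ELSE → base
emp_id=8: office='AUS' → inner[tenure >= 12] → fail
emp_id=9: office='CHI' → inner[salary >= 58272] → keep
emp_id=10: office='AUS' → inner[tenure >= 14] → low
emp_id=11: office='NYC' → outer ELSE → base

hold, base, tier2, base, base, fail, keep, low, base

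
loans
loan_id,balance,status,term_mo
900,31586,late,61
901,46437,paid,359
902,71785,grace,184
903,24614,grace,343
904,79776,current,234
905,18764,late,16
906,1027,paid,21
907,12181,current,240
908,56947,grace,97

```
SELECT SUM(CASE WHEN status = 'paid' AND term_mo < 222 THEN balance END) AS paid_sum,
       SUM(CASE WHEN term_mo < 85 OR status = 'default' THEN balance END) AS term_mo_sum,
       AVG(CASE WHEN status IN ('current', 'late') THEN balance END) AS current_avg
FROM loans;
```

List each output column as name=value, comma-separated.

paid_sum=1027, term_mo_sum=51377, current_avg=35576.75

[paid_sum: status = 'paid' AND term_mo < 222]
loan_id=900: ✗
loan_id=901: ✗
loan_id=902: ✗
loan_id=903: ✗
loan_id=904: ✗
loan_id=905: ✗
loan_id=906: ✓ → 1027
loan_id=907: ✗
loan_id=908: ✗
paid_sum = 1027
—
[term_mo_sum: term_mo < 85 OR status = 'default']
loan_id=900: ✓ → 31586
loan_id=901: ✗
loan_id=902: ✗
loan_id=903: ✗
loan_id=904: ✗
loan_id=905: ✓ → 18764
loan_id=906: ✓ → 1027
loan_id=907: ✗
loan_id=908: ✗
term_mo_sum = 31586 + 18764 + 1027 = 51377
—
[current_avg: status IN ('current', 'late')]
loan_id=900: ✓ → 31586
loan_id=901: ✗
loan_id=902: ✗
loan_id=903: ✗
loan_id=904: ✓ → 79776
loan_id=905: ✓ → 18764
loan_id=906: ✗
loan_id=907: ✓ → 12181
loan_id=908: ✗
current_avg = (31586 + 79776 + 18764 + 12181) / 4 = 35576.75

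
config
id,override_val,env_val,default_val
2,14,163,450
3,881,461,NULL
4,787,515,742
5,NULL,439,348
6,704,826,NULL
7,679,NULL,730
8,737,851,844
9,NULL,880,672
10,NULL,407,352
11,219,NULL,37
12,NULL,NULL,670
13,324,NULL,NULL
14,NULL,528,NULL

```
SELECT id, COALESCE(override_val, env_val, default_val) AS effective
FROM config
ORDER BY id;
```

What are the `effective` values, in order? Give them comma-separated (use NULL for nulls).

id=2: override_val=14 → 14
id=3: override_val=881 → 881
id=4: override_val=787 → 787
id=5: override_val=NULL, env_val=439 → 439
id=6: override_val=704 → 704
id=7: override_val=679 → 679
id=8: override_val=737 → 737
id=9: override_val=NULL, env_val=880 → 880
id=10: override_val=NULL, env_val=407 → 407
id=11: override_val=219 → 219
id=12: override_val=NULL, env_val=NULL, default_val=670 → 670
id=13: override_val=324 → 324
id=14: override_val=NULL, env_val=528 → 528

14, 881, 787, 439, 704, 679, 737, 880, 407, 219, 670, 324, 528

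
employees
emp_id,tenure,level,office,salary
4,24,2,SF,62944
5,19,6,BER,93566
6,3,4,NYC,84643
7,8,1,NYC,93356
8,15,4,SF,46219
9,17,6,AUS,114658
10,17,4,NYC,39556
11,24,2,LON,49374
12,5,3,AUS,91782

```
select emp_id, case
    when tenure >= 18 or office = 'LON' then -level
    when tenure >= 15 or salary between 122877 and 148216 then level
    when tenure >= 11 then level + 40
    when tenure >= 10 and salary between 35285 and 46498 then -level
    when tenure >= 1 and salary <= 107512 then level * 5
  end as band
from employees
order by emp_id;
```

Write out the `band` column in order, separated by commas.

-2, -6, 20, 5, 4, 6, 4, -2, 15

emp_id=4: tenure >= 18 or office = 'LON' → -2
emp_id=5: tenure >= 18 or office = 'LON' → -6
emp_id=6: tenure >= 1 and salary <= 107512 → 20
emp_id=7: tenure >= 1 and salary <= 107512 → 5
emp_id=8: tenure >= 15 or salary between 122877 and 148216 → 4
emp_id=9: tenure >= 15 or salary between 122877 and 148216 → 6
emp_id=10: tenure >= 15 or salary between 122877 and 148216 → 4
emp_id=11: tenure >= 18 or office = 'LON' → -2
emp_id=12: tenure >= 1 and salary <= 107512 → 15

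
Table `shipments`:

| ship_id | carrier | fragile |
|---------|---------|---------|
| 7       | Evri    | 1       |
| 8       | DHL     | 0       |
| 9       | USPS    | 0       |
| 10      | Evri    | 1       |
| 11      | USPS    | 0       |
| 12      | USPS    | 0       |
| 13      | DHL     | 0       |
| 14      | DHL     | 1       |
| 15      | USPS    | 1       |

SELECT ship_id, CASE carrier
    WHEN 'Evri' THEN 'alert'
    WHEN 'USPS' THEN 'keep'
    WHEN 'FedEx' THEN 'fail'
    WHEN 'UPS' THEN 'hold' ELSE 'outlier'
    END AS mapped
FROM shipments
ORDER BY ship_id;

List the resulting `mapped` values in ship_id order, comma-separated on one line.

alert, outlier, keep, alert, keep, keep, outlier, outlier, keep

ship_id=7: carrier='Evri' → alert
ship_id=8: ELSE → outlier
ship_id=9: carrier='USPS' → keep
ship_id=10: carrier='Evri' → alert
ship_id=11: carrier='USPS' → keep
ship_id=12: carrier='USPS' → keep
ship_id=13: ELSE → outlier
ship_id=14: ELSE → outlier
ship_id=15: carrier='USPS' → keep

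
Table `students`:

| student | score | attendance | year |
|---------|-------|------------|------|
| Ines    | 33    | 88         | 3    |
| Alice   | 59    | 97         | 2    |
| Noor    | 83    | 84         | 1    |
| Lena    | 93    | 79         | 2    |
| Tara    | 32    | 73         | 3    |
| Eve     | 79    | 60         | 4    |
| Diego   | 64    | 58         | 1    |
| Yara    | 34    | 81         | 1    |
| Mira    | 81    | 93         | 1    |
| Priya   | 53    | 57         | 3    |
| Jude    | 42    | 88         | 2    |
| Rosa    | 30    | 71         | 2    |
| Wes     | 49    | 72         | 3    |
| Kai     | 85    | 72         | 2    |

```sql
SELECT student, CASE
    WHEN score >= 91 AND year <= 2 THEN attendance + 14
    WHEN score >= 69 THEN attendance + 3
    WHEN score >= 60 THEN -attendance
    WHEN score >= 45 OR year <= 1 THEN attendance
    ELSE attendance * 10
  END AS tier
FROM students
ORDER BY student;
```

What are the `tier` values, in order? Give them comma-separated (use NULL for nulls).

97, -58, 63, 880, 880, 75, 93, 96, 87, 57, 710, 730, 72, 81

student=Alice: score >= 45 OR year <= 1 → 97
student=Diego: score >= 60 → -58
student=Eve: score >= 69 → 63
student=Ines: ELSE → 880
student=Jude: ELSE → 880
student=Kai: score >= 69 → 75
student=Lena: score >= 91 AND year <= 2 → 93
student=Mira: score >= 69 → 96
student=Noor: score >= 69 → 87
student=Priya: score >= 45 OR year <= 1 → 57
student=Rosa: ELSE → 710
student=Tara: ELSE → 730
student=Wes: score >= 45 OR year <= 1 → 72
student=Yara: score >= 45 OR year <= 1 → 81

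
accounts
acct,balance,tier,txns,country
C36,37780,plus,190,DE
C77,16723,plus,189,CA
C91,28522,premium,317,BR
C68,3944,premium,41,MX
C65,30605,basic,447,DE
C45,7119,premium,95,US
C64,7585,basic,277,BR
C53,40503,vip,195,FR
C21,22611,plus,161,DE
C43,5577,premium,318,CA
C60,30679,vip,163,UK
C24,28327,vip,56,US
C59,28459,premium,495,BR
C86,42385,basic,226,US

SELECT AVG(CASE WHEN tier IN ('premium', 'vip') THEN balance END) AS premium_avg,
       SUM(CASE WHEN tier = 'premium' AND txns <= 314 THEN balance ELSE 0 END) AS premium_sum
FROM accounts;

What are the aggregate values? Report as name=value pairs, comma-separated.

[premium_avg: tier IN ('premium', 'vip')]
acct=C36: ✗
acct=C77: ✗
acct=C91: ✓ → 28522
acct=C68: ✓ → 3944
acct=C65: ✗
acct=C45: ✓ → 7119
acct=C64: ✗
acct=C53: ✓ → 40503
acct=C21: ✗
acct=C43: ✓ → 5577
acct=C60: ✓ → 30679
acct=C24: ✓ → 28327
acct=C59: ✓ → 28459
acct=C86: ✗
premium_avg = (28522 + 3944 + 7119 + 40503 + 5577 + 30679 + 28327 + 28459) / 8 = 21641.25
—
[premium_sum: tier = 'premium' AND txns <= 314]
acct=C36: ✗
acct=C77: ✗
acct=C91: ✗
acct=C68: ✓ → 3944
acct=C65: ✗
acct=C45: ✓ → 7119
acct=C64: ✗
acct=C53: ✗
acct=C21: ✗
acct=C43: ✗
acct=C60: ✗
acct=C24: ✗
acct=C59: ✗
acct=C86: ✗
premium_sum = 3944 + 7119 = 11063

premium_avg=21641.25, premium_sum=11063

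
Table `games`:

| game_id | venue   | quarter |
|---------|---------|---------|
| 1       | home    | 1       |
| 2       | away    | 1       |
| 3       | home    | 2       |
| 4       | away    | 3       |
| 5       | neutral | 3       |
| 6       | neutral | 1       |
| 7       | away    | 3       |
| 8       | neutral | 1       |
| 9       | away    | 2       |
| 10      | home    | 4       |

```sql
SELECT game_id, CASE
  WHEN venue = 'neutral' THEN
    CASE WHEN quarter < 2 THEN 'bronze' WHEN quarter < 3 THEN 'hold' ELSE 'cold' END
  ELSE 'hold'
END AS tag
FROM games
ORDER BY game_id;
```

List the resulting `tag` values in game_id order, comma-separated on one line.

game_id=1: venue='home' → outer ELSE → hold
game_id=2: venue='away' → outer ELSE → hold
game_id=3: venue='home' → outer ELSE → hold
game_id=4: venue='away' → outer ELSE → hold
game_id=5: venue='neutral' → inner[ELSE] → cold
game_id=6: venue='neutral' → inner[quarter < 2] → bronze
game_id=7: venue='away' → outer ELSE → hold
game_id=8: venue='neutral' → inner[quarter < 2] → bronze
game_id=9: venue='away' → outer ELSE → hold
game_id=10: venue='home' → outer ELSE → hold

hold, hold, hold, hold, cold, bronze, hold, bronze, hold, hold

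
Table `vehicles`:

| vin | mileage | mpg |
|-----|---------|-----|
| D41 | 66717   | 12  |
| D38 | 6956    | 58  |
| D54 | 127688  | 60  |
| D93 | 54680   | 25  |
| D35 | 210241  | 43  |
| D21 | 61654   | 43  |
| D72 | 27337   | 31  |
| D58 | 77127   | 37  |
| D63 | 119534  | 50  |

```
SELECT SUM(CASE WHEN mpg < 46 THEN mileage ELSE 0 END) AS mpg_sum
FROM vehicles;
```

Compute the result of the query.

vin=D41: ✓ → 66717
vin=D38: ✗
vin=D54: ✗
vin=D93: ✓ → 54680
vin=D35: ✓ → 210241
vin=D21: ✓ → 61654
vin=D72: ✓ → 27337
vin=D58: ✓ → 77127
vin=D63: ✗
mpg_sum = 66717 + 54680 + 210241 + 61654 + 27337 + 77127 = 497756

497756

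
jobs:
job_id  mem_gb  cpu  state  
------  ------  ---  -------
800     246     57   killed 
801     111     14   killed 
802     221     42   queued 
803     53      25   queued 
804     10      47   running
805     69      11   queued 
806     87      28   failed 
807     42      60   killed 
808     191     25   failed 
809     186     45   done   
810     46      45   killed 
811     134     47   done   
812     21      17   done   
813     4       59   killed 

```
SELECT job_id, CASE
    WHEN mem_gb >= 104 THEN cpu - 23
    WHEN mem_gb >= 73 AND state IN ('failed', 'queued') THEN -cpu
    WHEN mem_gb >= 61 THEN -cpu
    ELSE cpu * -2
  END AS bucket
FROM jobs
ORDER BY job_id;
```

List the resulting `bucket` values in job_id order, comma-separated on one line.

job_id=800: mem_gb >= 104 → 34
job_id=801: mem_gb >= 104 → -9
job_id=802: mem_gb >= 104 → 19
job_id=803: ELSE → -50
job_id=804: ELSE → -94
job_id=805: mem_gb >= 61 → -11
job_id=806: mem_gb >= 73 AND state IN ('failed', 'queued') → -28
job_id=807: ELSE → -120
job_id=808: mem_gb >= 104 → 2
job_id=809: mem_gb >= 104 → 22
job_id=810: ELSE → -90
job_id=811: mem_gb >= 104 → 24
job_id=812: ELSE → -34
job_id=813: ELSE → -118

34, -9, 19, -50, -94, -11, -28, -120, 2, 22, -90, 24, -34, -118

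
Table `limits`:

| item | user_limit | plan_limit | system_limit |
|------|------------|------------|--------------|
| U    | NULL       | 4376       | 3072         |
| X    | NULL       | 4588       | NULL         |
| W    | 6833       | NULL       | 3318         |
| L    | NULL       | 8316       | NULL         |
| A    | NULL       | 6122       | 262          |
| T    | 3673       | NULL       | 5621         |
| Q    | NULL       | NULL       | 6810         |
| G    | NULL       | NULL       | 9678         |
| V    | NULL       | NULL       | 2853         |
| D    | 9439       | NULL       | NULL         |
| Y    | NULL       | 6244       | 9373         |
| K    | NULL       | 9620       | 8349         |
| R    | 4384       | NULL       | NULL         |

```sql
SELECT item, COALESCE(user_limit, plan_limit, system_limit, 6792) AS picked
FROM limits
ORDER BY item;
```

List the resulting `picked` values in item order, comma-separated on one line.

6122, 9439, 9678, 9620, 8316, 6810, 4384, 3673, 4376, 2853, 6833, 4588, 6244

item=A: user_limit=NULL, plan_limit=6122 → 6122
item=D: user_limit=9439 → 9439
item=G: user_limit=NULL, plan_limit=NULL, system_limit=9678 → 9678
item=K: user_limit=NULL, plan_limit=9620 → 9620
item=L: user_limit=NULL, plan_limit=8316 → 8316
item=Q: user_limit=NULL, plan_limit=NULL, system_limit=6810 → 6810
item=R: user_limit=4384 → 4384
item=T: user_limit=3673 → 3673
item=U: user_limit=NULL, plan_limit=4376 → 4376
item=V: user_limit=NULL, plan_limit=NULL, system_limit=2853 → 2853
item=W: user_limit=6833 → 6833
item=X: user_limit=NULL, plan_limit=4588 → 4588
item=Y: user_limit=NULL, plan_limit=6244 → 6244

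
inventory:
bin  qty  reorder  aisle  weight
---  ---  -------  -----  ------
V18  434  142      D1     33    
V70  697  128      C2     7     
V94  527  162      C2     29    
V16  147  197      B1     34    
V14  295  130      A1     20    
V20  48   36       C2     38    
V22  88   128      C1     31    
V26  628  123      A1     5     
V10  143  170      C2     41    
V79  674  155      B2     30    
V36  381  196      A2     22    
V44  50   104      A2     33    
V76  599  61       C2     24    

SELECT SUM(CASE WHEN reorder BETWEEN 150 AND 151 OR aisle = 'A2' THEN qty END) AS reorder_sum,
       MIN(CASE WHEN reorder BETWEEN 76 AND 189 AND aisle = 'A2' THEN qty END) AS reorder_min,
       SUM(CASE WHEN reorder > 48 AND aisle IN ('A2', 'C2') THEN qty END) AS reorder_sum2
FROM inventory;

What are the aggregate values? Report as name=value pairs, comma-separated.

[reorder_sum: reorder BETWEEN 150 AND 151 OR aisle = 'A2']
bin=V18: ✗
bin=V70: ✗
bin=V94: ✗
bin=V16: ✗
bin=V14: ✗
bin=V20: ✗
bin=V22: ✗
bin=V26: ✗
bin=V10: ✗
bin=V79: ✗
bin=V36: ✓ → 381
bin=V44: ✓ → 50
bin=V76: ✗
reorder_sum = 381 + 50 = 431
—
[reorder_min: reorder BETWEEN 76 AND 189 AND aisle = 'A2']
bin=V18: ✗
bin=V70: ✗
bin=V94: ✗
bin=V16: ✗
bin=V14: ✗
bin=V20: ✗
bin=V22: ✗
bin=V26: ✗
bin=V10: ✗
bin=V79: ✗
bin=V36: ✗
bin=V44: ✓ → 50
bin=V76: ✗
reorder_min = MIN(50) = 50
—
[reorder_sum2: reorder > 48 AND aisle IN ('A2', 'C2')]
bin=V18: ✗
bin=V70: ✓ → 697
bin=V94: ✓ → 527
bin=V16: ✗
bin=V14: ✗
bin=V20: ✗
bin=V22: ✗
bin=V26: ✗
bin=V10: ✓ → 143
bin=V79: ✗
bin=V36: ✓ → 381
bin=V44: ✓ → 50
bin=V76: ✓ → 599
reorder_sum2 = 697 + 527 + 143 + 381 + 50 + 599 = 2397

reorder_sum=431, reorder_min=50, reorder_sum2=2397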